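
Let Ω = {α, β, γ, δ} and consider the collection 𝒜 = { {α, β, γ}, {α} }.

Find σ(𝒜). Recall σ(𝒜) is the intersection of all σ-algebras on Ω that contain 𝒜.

Answer: σ(𝒜) = { {}, {α}, {δ}, {α, δ}, {β, γ}, {α, β, γ}, {β, γ, δ}, Ω }

Trace:
Take S₀ = 𝒜 ∪ {∅, Ω} = { {}, {α}, {α, β, γ}, Ω }.
Iteration 1: +2 →
  {δ}  = {α, β, γ}ᶜ
  {β, γ, δ}  = {α}ᶜ
  [6 total]
Iteration 2. New:
  {α, δ}  = {δ} ∪ {α}
  [7 total]
Iteration 3: 1 new —
  {β, γ}  = {α, δ}ᶜ
  [8 total]
Iteration 4: stable.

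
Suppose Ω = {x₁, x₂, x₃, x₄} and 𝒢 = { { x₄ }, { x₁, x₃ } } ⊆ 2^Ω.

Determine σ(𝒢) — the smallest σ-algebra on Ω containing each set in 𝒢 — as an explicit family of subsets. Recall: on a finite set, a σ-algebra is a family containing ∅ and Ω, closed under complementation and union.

Take S₀ = 𝒢 ∪ {∅, Ω} = { ∅, { x₄ }, { x₁, x₃ }, Ω }.
Pass 1: +3 →
  { x₂, x₄ }  = Ω∖{ x₁, x₃ }
  { x₁, x₂, x₃ }  = Ω∖{ x₄ }
  { x₁, x₃, x₄ }  = { x₁, x₃ } ∪ { x₄ }
  — 7 sets.
Pass 2: 1 new —
  { x₂ }  = Ω∖{ x₁, x₃, x₄ }
  — 8 sets.
Pass 3: no new sets; the family is a σ-algebra.

Hence σ(𝒢) has 8 members: { ∅, { x₂ }, { x₄ }, { x₁, x₃ }, { x₂, x₄ }, { x₁, x₂, x₃ }, { x₁, x₃, x₄ }, Ω }.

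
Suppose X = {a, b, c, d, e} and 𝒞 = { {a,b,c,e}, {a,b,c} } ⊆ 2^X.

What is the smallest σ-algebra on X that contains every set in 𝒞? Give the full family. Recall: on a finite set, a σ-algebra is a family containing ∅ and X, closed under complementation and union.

σ(𝒞) = { ∅, {d}, {e}, {d,e}, {a,b,c}, {a,b,c,d}, {a,b,c,e}, X }

Working:
Take S₀ = 𝒞 ∪ {∅, X} = { ∅, {a,b,c}, {a,b,c,e}, X }.
Pass 1 (2 new):
  {d}  = X∖{a,b,c,e}
  {d,e}  = X∖{a,b,c}
  [6 total]
Pass 2: +1 →
  {a,b,c,d}  = {a,b,c} ∪ {d}
  [7 total]
Pass 3. New:
  {e}  = X∖{a,b,c,d}
  [8 total]
Pass 4: stable.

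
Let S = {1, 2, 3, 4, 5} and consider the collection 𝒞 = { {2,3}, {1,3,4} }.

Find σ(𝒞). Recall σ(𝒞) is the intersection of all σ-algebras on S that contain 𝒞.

|σ(𝒞)| = 16.  σ(𝒞) = { {}, {2}, {3}, {5}, {1,4}, {2,3}, {2,5}, {3,5}, {1,2,4}, {1,3,4}, {1,4,5}, {2,3,5}, {1,2,3,4}, {1,2,4,5}, {1,3,4,5}, S }

Check:
Take S₀ = 𝒞 ∪ {∅, S} = { {}, {2,3}, {1,3,4}, S }.
Iteration 1. New:
  {2,5}  = ᶜ of {1,3,4}
  {1,4,5}  = ᶜ of {2,3}
  {1,2,3,4}  = {2,3} ∪ {1,3,4}
  — 7 sets.
Iteration 2: +4 →
  {5}  = ᶜ of {1,2,3,4}
  {2,3,5}  = {2,5} ∪ {2,3}
  {1,2,4,5}  = {1,4,5} ∪ {2,5}
  {1,3,4,5}  = {1,4,5} ∪ {1,3,4}
  — 11 sets.
Iteration 3: +3 →
  {2}  = ᶜ of {1,3,4,5}
  {3}  = ᶜ of {1,2,4,5}
  {1,4}  = ᶜ of {2,3,5}
  — 14 sets.
Iteration 4: 2 new —
  {3,5}  = {3} ∪ {5}
  {1,2,4}  = {1,4} ∪ {2}
  — 16 sets.
Iteration 5 adds nothing — fixpoint reached.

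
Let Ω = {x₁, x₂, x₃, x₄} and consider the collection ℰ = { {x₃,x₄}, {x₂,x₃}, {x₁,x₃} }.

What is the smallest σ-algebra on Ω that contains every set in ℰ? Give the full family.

|σ(ℰ)| = 16.  σ(ℰ) = { {}, {x₁}, {x₂}, {x₃}, {x₄}, {x₁,x₂}, {x₁,x₃}, {x₁,x₄}, {x₂,x₃}, {x₂,x₄}, {x₃,x₄}, {x₁,x₂,x₃}, {x₁,x₂,x₄}, {x₁,x₃,x₄}, {x₂,x₃,x₄}, Ω }

Trace:
Take S₀ = ℰ ∪ {∅, Ω} = { {}, {x₁,x₃}, {x₂,x₃}, {x₃,x₄}, Ω }.
Pass 1: 6 new —
  {x₁,x₂}  = Ω∖{x₃,x₄}
  {x₁,x₄}  = Ω∖{x₂,x₃}
  {x₂,x₄}  = Ω∖{x₁,x₃}
  {x₁,x₂,x₃}  = {x₂,x₃} ∪ {x₁,x₃}
  {x₁,x₃,x₄}  = {x₃,x₄} ∪ {x₁,x₃}
  {x₂,x₃,x₄}  = {x₃,x₄} ∪ {x₂,x₃}
  |family| = 11
Pass 2. New:
  {x₁}  = Ω∖{x₂,x₃,x₄}
  {x₂}  = Ω∖{x₁,x₃,x₄}
  {x₄}  = Ω∖{x₁,x₂,x₃}
  {x₁,x₂,x₄}  = {x₁,x₂} ∪ {x₁,x₄}
  |family| = 15
Pass 3: 1 new —
  {x₃}  = Ω∖{x₁,x₂,x₄}
  |family| = 16
Pass 4: stable.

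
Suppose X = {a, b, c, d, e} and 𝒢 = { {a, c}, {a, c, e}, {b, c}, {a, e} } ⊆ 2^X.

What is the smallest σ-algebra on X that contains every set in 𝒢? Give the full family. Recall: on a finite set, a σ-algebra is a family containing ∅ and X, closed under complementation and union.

Start: 𝒢 ∪ {∅, X} = { {}, {a, c}, {a, e}, {b, c}, {a, c, e}, X }.
Round 1: 6 new —
  {b, d}  = ᶜ of {a, c, e}
  {a, b, c}  = {b, c} ∪ {a, c}
  {a, d, e}  = ᶜ of {b, c}
  {b, c, d}  = ᶜ of {a, e}
  {b, d, e}  = ᶜ of {a, c}
  {a, b, c, e}  = {b, c} ∪ {a, e}
  (now 12)
Round 2: +6 →
  {d}  = ᶜ of {a, b, c, e}
  {d, e}  = ᶜ of {a, b, c}
  {a, b, c, d}  = {b, c, d} ∪ {a, b, c}
  {a, b, d, e}  = {a, d, e} ∪ {b, d}
  {a, c, d, e}  = {a, d, e} ∪ {a, c, e}
  {b, c, d, e}  = {b, c, d} ∪ {b, d, e}
  (now 18)
Round 3 (5 new):
  {a}  = ᶜ of {b, c, d, e}
  {b}  = ᶜ of {a, c, d, e}
  {c}  = ᶜ of {a, b, d, e}
  {e}  = ᶜ of {a, b, c, d}
  {a, c, d}  = {a, c} ∪ {d}
  (now 23)
Round 4: +9 →
  {a, b}  = {b} ∪ {a}
  {a, d}  = {d} ∪ {a}
  {b, e}  = ᶜ of {a, c, d}
  {c, d}  = {c} ∪ {d}
  {c, e}  = {e} ∪ {c}
  {a, b, d}  = {b, d} ∪ {a}
  {a, b, e}  = {b} ∪ {a, e}
  {b, c, e}  = {e} ∪ {b, c}
  {c, d, e}  = {d, e} ∪ {c}
  (now 32)
Round 5: already closed under ᶜ and ∪.

Therefore σ(𝒢) = { {}, {a}, {b}, {c}, {d}, {e}, {a, b}, {a, c}, {a, d}, {a, e}, {b, c}, {b, d}, {b, e}, {c, d}, {c, e}, {d, e}, {a, b, c}, {a, b, d}, {a, b, e}, {a, c, d}, {a, c, e}, {a, d, e}, {b, c, d}, {b, c, e}, {b, d, e}, {c, d, e}, {a, b, c, d}, {a, b, c, e}, {a, b, d, e}, {a, c, d, e}, {b, c, d, e}, X } (|σ(𝒢)| = 32).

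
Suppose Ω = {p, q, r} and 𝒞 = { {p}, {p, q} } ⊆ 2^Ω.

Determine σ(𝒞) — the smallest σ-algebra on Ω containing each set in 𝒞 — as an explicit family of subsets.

Begin from { {}, {p}, {p, q}, Ω } (that is, 𝒞 plus ∅ and Ω).
Pass 1: +2 →
  {r}  = ᶜ of {p, q}
  {q, r}  = ᶜ of {p}
  — 6 sets.
Pass 2: +1 →
  {p, r}  = {r} ∪ {p}
  — 7 sets.
Pass 3 adds 1:
  {q}  = ᶜ of {p, r}
  — 8 sets.
Pass 4: stable.

Therefore σ(𝒞) = { {}, {p}, {q}, {r}, {p, q}, {p, r}, {q, r}, Ω } (|σ(𝒞)| = 8).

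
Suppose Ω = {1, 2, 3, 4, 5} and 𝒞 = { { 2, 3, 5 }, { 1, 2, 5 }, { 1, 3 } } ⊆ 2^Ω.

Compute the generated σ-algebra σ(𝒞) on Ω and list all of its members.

σ(𝒞) (16 sets): { {  }, { 1 }, { 3 }, { 4 }, { 1, 3 }, { 1, 4 }, { 2, 5 }, { 3, 4 }, { 1, 2, 5 }, { 1, 3, 4 }, { 2, 3, 5 }, { 2, 4, 5 }, { 1, 2, 3, 5 }, { 1, 2, 4, 5 }, { 2, 3, 4, 5 }, Ω }

Derivation:
Start: 𝒞 ∪ {∅, Ω} = { {  }, { 1, 3 }, { 1, 2, 5 }, { 2, 3, 5 }, Ω }.
Iteration 1 adds 4:
  { 1, 4 }  = { 2, 3, 5 }ᶜ
  { 3, 4 }  = { 1, 2, 5 }ᶜ
  { 2, 4, 5 }  = { 1, 3 }ᶜ
  { 1, 2, 3, 5 }  = { 1, 2, 5 } ∪ { 2, 3, 5 }
  — 9 sets.
Iteration 2 (4 new):
  { 4 }  = { 1, 2, 3, 5 }ᶜ
  { 1, 3, 4 }  = { 3, 4 } ∪ { 1, 4 }
  { 1, 2, 4, 5 }  = { 1, 2, 5 } ∪ { 1, 4 }
  { 2, 3, 4, 5 }  = { 3, 4 } ∪ { 2, 3, 5 }
  — 13 sets.
Iteration 3: +3 →
  { 1 }  = { 2, 3, 4, 5 }ᶜ
  { 3 }  = { 1, 2, 4, 5 }ᶜ
  { 2, 5 }  = { 1, 3, 4 }ᶜ
  — 16 sets.
Iteration 4 adds nothing — fixpoint reached.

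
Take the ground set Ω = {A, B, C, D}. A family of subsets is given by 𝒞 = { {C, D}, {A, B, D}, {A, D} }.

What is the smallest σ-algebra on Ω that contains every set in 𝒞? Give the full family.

Answer: σ(𝒞) = { {}, {A}, {B}, {C}, {D}, {A, B}, {A, C}, {A, D}, {B, C}, {B, D}, {C, D}, {A, B, C}, {A, B, D}, {A, C, D}, {B, C, D}, Ω }

Check:
Take S₀ = 𝒞 ∪ {∅, Ω} = { {}, {A, D}, {C, D}, {A, B, D}, Ω }.
Step 1 adds 4:
  {C}  = complement {A, B, D}
  {A, B}  = complement {C, D}
  {B, C}  = complement {A, D}
  {A, C, D}  = {C, D} ∪ {A, D}
  — 9 sets.
Step 2 adds 3:
  {B}  = complement {A, C, D}
  {A, B, C}  = {A, B} ∪ {C}
  {B, C, D}  = {C, D} ∪ {B, C}
  — 12 sets.
Step 3: 2 new —
  {A}  = complement {B, C, D}
  {D}  = complement {A, B, C}
  — 14 sets.
Step 4 adds 2:
  {A, C}  = {C} ∪ {A}
  {B, D}  = {D} ∪ {B}
  — 16 sets.
After Step 5 the family is unchanged; done.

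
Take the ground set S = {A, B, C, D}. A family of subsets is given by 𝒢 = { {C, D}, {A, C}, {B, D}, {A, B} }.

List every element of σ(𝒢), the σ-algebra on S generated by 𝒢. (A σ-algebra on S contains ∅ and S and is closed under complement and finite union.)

|σ(𝒢)| = 16.  σ(𝒢) = { {}, {A}, {B}, {C}, {D}, {A, B}, {A, C}, {A, D}, {B, C}, {B, D}, {C, D}, {A, B, C}, {A, B, D}, {A, C, D}, {B, C, D}, S }

Trace:
Seed the family with 𝒢 together with ∅ and S: { {}, {A, B}, {A, C}, {B, D}, {C, D}, S }.
Round 1: +4 →
  {A, B, C}  = {A, B} ∪ {A, C}
  {A, B, D}  = {A, B} ∪ {B, D}
  {A, C, D}  = {C, D} ∪ {A, C}
  {B, C, D}  = {C, D} ∪ {B, D}
  — 10 sets.
Round 2 adds 4:
  {A}  = complement {B, C, D}
  {B}  = complement {A, C, D}
  {C}  = complement {A, B, D}
  {D}  = complement {A, B, C}
  — 14 sets.
Round 3 adds 2:
  {A, D}  = {D} ∪ {A}
  {B, C}  = {C} ∪ {B}
  — 16 sets.
Round 4: no new sets; the family is a σ-algebra.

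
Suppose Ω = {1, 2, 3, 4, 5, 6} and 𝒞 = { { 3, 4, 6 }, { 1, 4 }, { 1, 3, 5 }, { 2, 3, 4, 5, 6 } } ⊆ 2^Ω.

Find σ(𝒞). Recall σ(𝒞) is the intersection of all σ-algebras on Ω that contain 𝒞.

Seed the family with 𝒞 together with ∅ and Ω: { {  }, { 1, 4 }, { 1, 3, 5 }, { 3, 4, 6 }, { 2, 3, 4, 5, 6 }, Ω }.
Iteration 1 adds 7:
  { 1 }  = ᶜ of { 2, 3, 4, 5, 6 }
  { 1, 2, 5 }  = ᶜ of { 3, 4, 6 }
  { 2, 4, 6 }  = ᶜ of { 1, 3, 5 }
  { 1, 3, 4, 5 }  = { 1, 4 } ∪ { 1, 3, 5 }
  { 1, 3, 4, 6 }  = { 1, 4 } ∪ { 3, 4, 6 }
  { 2, 3, 5, 6 }  = ᶜ of { 1, 4 }
  { 1, 3, 4, 5, 6 }  = { 1, 3, 5 } ∪ { 3, 4, 6 }
  |family| = 13
Iteration 2 (11 new):
  { 2 }  = ᶜ of { 1, 3, 4, 5, 6 }
  { 2, 5 }  = ᶜ of { 1, 3, 4, 6 }
  { 2, 6 }  = ᶜ of { 1, 3, 4, 5 }
  { 1, 2, 3, 5 }  = { 1, 3, 5 } ∪ { 1, 2, 5 }
  { 1, 2, 4, 5 }  = { 1, 2, 5 } ∪ { 1, 4 }
  { 1, 2, 4, 6 }  = { 2, 4, 6 } ∪ { 1, 4 }
  { 2, 3, 4, 6 }  = { 2, 4, 6 } ∪ { 3, 4, 6 }
  { 1, 2, 3, 4, 5 }  = { 1, 2, 5 } ∪ { 1, 3, 4, 5 }
  { 1, 2, 3, 4, 6 }  = { 2, 4, 6 } ∪ { 1, 3, 4, 6 }
  { 1, 2, 3, 5, 6 }  = { 1, 3, 5 } ∪ { 2, 3, 5, 6 }
  { 1, 2, 4, 5, 6 }  = { 2, 4, 6 } ∪ { 1, 2, 5 }
  |family| = 24
Iteration 3 adds 14:
  { 3 }  = ᶜ of { 1, 2, 4, 5, 6 }
  { 4 }  = ᶜ of { 1, 2, 3, 5, 6 }
  { 5 }  = ᶜ of { 1, 2, 3, 4, 6 }
  { 6 }  = ᶜ of { 1, 2, 3, 4, 5 }
  { 1, 2 }  = { 2 } ∪ { 1 }
  { 1, 5 }  = ᶜ of { 2, 3, 4, 6 }
  { 3, 5 }  = ᶜ of { 1, 2, 4, 6 }
  { 3, 6 }  = ᶜ of { 1, 2, 4, 5 }
  { 4, 6 }  = ᶜ of { 1, 2, 3, 5 }
  { 1, 2, 4 }  = { 2 } ∪ { 1, 4 }
  { 1, 2, 6 }  = { 2, 6 } ∪ { 1 }
  { 2, 5, 6 }  = { 2, 5 } ∪ { 2, 6 }
  { 1, 2, 5, 6 }  = { 2, 6 } ∪ { 1, 2, 5 }
  { 2, 4, 5, 6 }  = { 2, 4, 6 } ∪ { 2, 5 }
  |family| = 38
Iteration 4 (24 new):
  { 1, 3 }  = ᶜ of { 2, 4, 5, 6 }
  { 1, 6 }  = { 1 } ∪ { 6 }
  { 2, 3 }  = { 2 } ∪ { 3 }
  { 2, 4 }  = { 2 } ∪ { 4 }
  { 3, 4 }  = ᶜ of { 1, 2, 5, 6 }
  { 4, 5 }  = { 4 } ∪ { 5 }
  { 5, 6 }  = { 6 } ∪ { 5 }
  { 1, 2, 3 }  = { 1, 2 } ∪ { 3 }
  { 1, 3, 4 }  = ᶜ of { 2, 5, 6 }
  { 1, 3, 6 }  = { 3, 6 } ∪ { 1 }
  { 1, 4, 5 }  = { 4 } ∪ { 1, 5 }
  { 1, 4, 6 }  = { 1 } ∪ { 4, 6 }
  { 1, 5, 6 }  = { 1, 5 } ∪ { 6 }
  { 2, 3, 5 }  = { 2 } ∪ { 3, 5 }
  { 2, 3, 6 }  = { 2 } ∪ { 3, 6 }
  { 2, 4, 5 }  = { 4 } ∪ { 2, 5 }
  { 3, 4, 5 }  = ᶜ of { 1, 2, 6 }
  { 3, 5, 6 }  = ᶜ of { 1, 2, 4 }
  { 4, 5, 6 }  = { 4, 6 } ∪ { 5 }
  { 1, 2, 3, 4 }  = { 1, 2, 4 } ∪ { 3 }
  { 1, 2, 3, 6 }  = { 1, 2 } ∪ { 3, 6 }
  { 1, 3, 5, 6 }  = { 1, 3, 5 } ∪ { 3, 6 }
  { 1, 4, 5, 6 }  = { 1, 5 } ∪ { 4, 6 }
  { 3, 4, 5, 6 }  = ᶜ of { 1, 2 }
  |family| = 62
Iteration 5 (2 new):
  { 2, 3, 4 }  = ᶜ of { 1, 5, 6 }
  { 2, 3, 4, 5 }  = ᶜ of { 1, 6 }
  |family| = 64
Iteration 6 adds nothing — fixpoint reached.

σ(𝒞) = { {  }, { 1 }, { 2 }, { 3 }, { 4 }, { 5 }, { 6 }, { 1, 2 }, { 1, 3 }, { 1, 4 }, { 1, 5 }, { 1, 6 }, { 2, 3 }, { 2, 4 }, { 2, 5 }, { 2, 6 }, { 3, 4 }, { 3, 5 }, { 3, 6 }, { 4, 5 }, { 4, 6 }, { 5, 6 }, { 1, 2, 3 }, { 1, 2, 4 }, { 1, 2, 5 }, { 1, 2, 6 }, { 1, 3, 4 }, { 1, 3, 5 }, { 1, 3, 6 }, { 1, 4, 5 }, { 1, 4, 6 }, { 1, 5, 6 }, { 2, 3, 4 }, { 2, 3, 5 }, { 2, 3, 6 }, { 2, 4, 5 }, { 2, 4, 6 }, { 2, 5, 6 }, { 3, 4, 5 }, { 3, 4, 6 }, { 3, 5, 6 }, { 4, 5, 6 }, { 1, 2, 3, 4 }, { 1, 2, 3, 5 }, { 1, 2, 3, 6 }, { 1, 2, 4, 5 }, { 1, 2, 4, 6 }, { 1, 2, 5, 6 }, { 1, 3, 4, 5 }, { 1, 3, 4, 6 }, { 1, 3, 5, 6 }, { 1, 4, 5, 6 }, { 2, 3, 4, 5 }, { 2, 3, 4, 6 }, { 2, 3, 5, 6 }, { 2, 4, 5, 6 }, { 3, 4, 5, 6 }, { 1, 2, 3, 4, 5 }, { 1, 2, 3, 4, 6 }, { 1, 2, 3, 5, 6 }, { 1, 2, 4, 5, 6 }, { 1, 3, 4, 5, 6 }, { 2, 3, 4, 5, 6 }, Ω }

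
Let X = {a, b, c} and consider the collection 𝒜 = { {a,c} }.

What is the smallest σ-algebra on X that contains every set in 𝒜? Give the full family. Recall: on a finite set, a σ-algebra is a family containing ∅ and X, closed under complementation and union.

Initial family (3 sets): { ∅, {a,c}, X }.
Iteration 1 (1 new):
  {b}  = complement {a,c}
  — 4 sets.
Iteration 2: stable.

Therefore σ(𝒜) = { ∅, {b}, {a,c}, X } (|σ(𝒜)| = 4).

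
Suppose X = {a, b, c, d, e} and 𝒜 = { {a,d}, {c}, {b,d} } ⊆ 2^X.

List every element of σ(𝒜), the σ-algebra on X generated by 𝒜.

|σ(𝒜)| = 32.  σ(𝒜) = { {}, {a}, {b}, {c}, {d}, {e}, {a,b}, {a,c}, {a,d}, {a,e}, {b,c}, {b,d}, {b,e}, {c,d}, {c,e}, {d,e}, {a,b,c}, {a,b,d}, {a,b,e}, {a,c,d}, {a,c,e}, {a,d,e}, {b,c,d}, {b,c,e}, {b,d,e}, {c,d,e}, {a,b,c,d}, {a,b,c,e}, {a,b,d,e}, {a,c,d,e}, {b,c,d,e}, X }

Working:
Seed the family with 𝒜 together with ∅ and X: { {}, {c}, {a,d}, {b,d}, X }.
Round 1 (6 new):
  {a,b,d}  = {a,d} ∪ {b,d}
  {a,c,d}  = {c} ∪ {a,d}
  {a,c,e}  = X∖{b,d}
  {b,c,d}  = {c} ∪ {b,d}
  {b,c,e}  = X∖{a,d}
  {a,b,d,e}  = X∖{c}
  |family| = 11
Round 2: 7 new —
  {a,e}  = X∖{b,c,d}
  {b,e}  = X∖{a,c,d}
  {c,e}  = X∖{a,b,d}
  {a,b,c,d}  = {b,c,d} ∪ {a,b,d}
  {a,b,c,e}  = {a,c,e} ∪ {b,c,e}
  {a,c,d,e}  = {a,c,e} ∪ {a,c,d}
  {b,c,d,e}  = {b,c,d} ∪ {b,c,e}
  |family| = 18
Round 3 (7 new):
  {a}  = X∖{b,c,d,e}
  {b}  = X∖{a,c,d,e}
  {d}  = X∖{a,b,c,e}
  {e}  = X∖{a,b,c,d}
  {a,b,e}  = {b,e} ∪ {a,e}
  {a,d,e}  = {a,d} ∪ {a,e}
  {b,d,e}  = {b,e} ∪ {b,d}
  |family| = 25
Round 4: 6 new —
  {a,b}  = {b} ∪ {a}
  {a,c}  = X∖{b,d,e}
  {b,c}  = X∖{a,d,e}
  {c,d}  = X∖{a,b,e}
  {d,e}  = {e} ∪ {d}
  {c,d,e}  = {d} ∪ {c,e}
  |family| = 31
Round 5 (1 new):
  {a,b,c}  = X∖{d,e}
  |family| = 32
Round 6: stable.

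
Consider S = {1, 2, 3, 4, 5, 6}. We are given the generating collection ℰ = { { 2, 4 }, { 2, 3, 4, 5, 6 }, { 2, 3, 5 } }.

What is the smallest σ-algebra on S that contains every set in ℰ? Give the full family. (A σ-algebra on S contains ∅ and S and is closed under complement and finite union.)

σ(ℰ) = { {  }, { 1 }, { 2 }, { 4 }, { 6 }, { 1, 2 }, { 1, 4 }, { 1, 6 }, { 2, 4 }, { 2, 6 }, { 3, 5 }, { 4, 6 }, { 1, 2, 4 }, { 1, 2, 6 }, { 1, 3, 5 }, { 1, 4, 6 }, { 2, 3, 5 }, { 2, 4, 6 }, { 3, 4, 5 }, { 3, 5, 6 }, { 1, 2, 3, 5 }, { 1, 2, 4, 6 }, { 1, 3, 4, 5 }, { 1, 3, 5, 6 }, { 2, 3, 4, 5 }, { 2, 3, 5, 6 }, { 3, 4, 5, 6 }, { 1, 2, 3, 4, 5 }, { 1, 2, 3, 5, 6 }, { 1, 3, 4, 5, 6 }, { 2, 3, 4, 5, 6 }, S }

Working:
Begin from { {  }, { 2, 4 }, { 2, 3, 5 }, { 2, 3, 4, 5, 6 }, S } (that is, ℰ plus ∅ and S).
Pass 1 (4 new):
  { 1 }  = S∖{ 2, 3, 4, 5, 6 }
  { 1, 4, 6 }  = S∖{ 2, 3, 5 }
  { 1, 3, 5, 6 }  = S∖{ 2, 4 }
  { 2, 3, 4, 5 }  = { 2, 3, 5 } ∪ { 2, 4 }
  (now 9)
Pass 2: 7 new —
  { 1, 6 }  = S∖{ 2, 3, 4, 5 }
  { 1, 2, 4 }  = { 2, 4 } ∪ { 1 }
  { 1, 2, 3, 5 }  = { 2, 3, 5 } ∪ { 1 }
  { 1, 2, 4, 6 }  = { 1, 4, 6 } ∪ { 2, 4 }
  { 1, 2, 3, 4, 5 }  = { 2, 3, 4, 5 } ∪ { 1 }
  { 1, 2, 3, 5, 6 }  = { 1, 3, 5, 6 } ∪ { 2, 3, 5 }
  { 1, 3, 4, 5, 6 }  = { 1, 3, 5, 6 } ∪ { 1, 4, 6 }
  (now 16)
Pass 3: +6 →
  { 2 }  = S∖{ 1, 3, 4, 5, 6 }
  { 4 }  = S∖{ 1, 2, 3, 5, 6 }
  { 6 }  = S∖{ 1, 2, 3, 4, 5 }
  { 3, 5 }  = S∖{ 1, 2, 4, 6 }
  { 4, 6 }  = S∖{ 1, 2, 3, 5 }
  { 3, 5, 6 }  = S∖{ 1, 2, 4 }
  (now 22)
Pass 4. New:
  { 1, 2 }  = { 1 } ∪ { 2 }
  { 1, 4 }  = { 1 } ∪ { 4 }
  { 2, 6 }  = { 2 } ∪ { 6 }
  { 1, 2, 6 }  = { 1, 6 } ∪ { 2 }
  { 1, 3, 5 }  = { 1 } ∪ { 3, 5 }
  { 2, 4, 6 }  = { 2 } ∪ { 4, 6 }
  { 3, 4, 5 }  = { 4 } ∪ { 3, 5 }
  { 2, 3, 5, 6 }  = { 2 } ∪ { 3, 5, 6 }
  { 3, 4, 5, 6 }  = { 3, 5, 6 } ∪ { 4 }
  (now 31)
Pass 5: +1 →
  { 1, 3, 4, 5 }  = S∖{ 2, 6 }
  (now 32)
Pass 6: closed — nothing new.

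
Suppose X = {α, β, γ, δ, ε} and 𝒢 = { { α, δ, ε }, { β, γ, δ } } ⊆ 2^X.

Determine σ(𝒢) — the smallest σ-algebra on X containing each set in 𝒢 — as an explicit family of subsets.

Take S₀ = 𝒢 ∪ {∅, X} = { {}, { α, δ, ε }, { β, γ, δ }, X }.
Round 1 (2 new):
  { α, ε }  = { β, γ, δ }ᶜ
  { β, γ }  = { α, δ, ε }ᶜ
  |family| = 6
Round 2. New:
  { α, β, γ, ε }  = { β, γ } ∪ { α, ε }
  |family| = 7
Round 3: +1 →
  { δ }  = { α, β, γ, ε }ᶜ
  |family| = 8
After Round 4 the family is unchanged; done.

σ(𝒢) = { {}, { δ }, { α, ε }, { β, γ }, { α, δ, ε }, { β, γ, δ }, { α, β, γ, ε }, X }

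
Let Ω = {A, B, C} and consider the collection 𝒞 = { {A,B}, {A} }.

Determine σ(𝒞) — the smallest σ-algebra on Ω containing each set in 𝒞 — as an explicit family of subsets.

Start: 𝒞 ∪ {∅, Ω} = { ∅, {A}, {A,B}, Ω }.
Pass 1: +2 →
  {C}  = complement {A,B}
  {B,C}  = complement {A}
Pass 2: +1 →
  {A,C}  = {C} ∪ {A}
Pass 3: 1 new —
  {B}  = complement {A,C}
Pass 4 adds nothing — fixpoint reached.

Therefore σ(𝒞) = { ∅, {A}, {B}, {C}, {A,B}, {A,C}, {B,C}, Ω } (|σ(𝒞)| = 8).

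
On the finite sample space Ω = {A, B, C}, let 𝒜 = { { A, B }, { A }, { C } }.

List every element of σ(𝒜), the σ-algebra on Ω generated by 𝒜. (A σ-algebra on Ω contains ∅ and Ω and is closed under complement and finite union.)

Answer: σ(𝒜) = { {  }, { A }, { B }, { C }, { A, B }, { A, C }, { B, C }, Ω }

Trace:
Seed the family with 𝒜 together with ∅ and Ω: { {  }, { A }, { C }, { A, B }, Ω }.
Round 1. New:
  { A, C }  = { C } ∪ { A }
  { B, C }  = { A }ᶜ
  (now 7)
Round 2 adds 1:
  { B }  = { A, C }ᶜ
  (now 8)
Round 3: closed — nothing new.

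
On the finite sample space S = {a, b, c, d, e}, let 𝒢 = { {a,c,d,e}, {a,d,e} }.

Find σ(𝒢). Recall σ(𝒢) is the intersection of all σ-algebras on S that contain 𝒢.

Begin from { {}, {a,d,e}, {a,c,d,e}, S } (that is, 𝒢 plus ∅ and S).
Step 1 (2 new):
  {b}  = {a,c,d,e}ᶜ
  {b,c}  = {a,d,e}ᶜ
  |family| = 6
Step 2: +1 →
  {a,b,d,e}  = {a,d,e} ∪ {b}
  |family| = 7
Step 3: +1 →
  {c}  = {a,b,d,e}ᶜ
  |family| = 8
Step 4: closed — nothing new.

Therefore σ(𝒢) = { {}, {b}, {c}, {b,c}, {a,d,e}, {a,b,d,e}, {a,c,d,e}, S } (|σ(𝒢)| = 8).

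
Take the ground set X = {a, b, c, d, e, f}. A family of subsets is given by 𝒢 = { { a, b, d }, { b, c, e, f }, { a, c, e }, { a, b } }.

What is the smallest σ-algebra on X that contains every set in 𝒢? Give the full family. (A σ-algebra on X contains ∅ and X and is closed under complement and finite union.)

Initial family (6 sets): { ∅, { a, b }, { a, b, d }, { a, c, e }, { b, c, e, f }, X }.
Round 1 (7 new):
  { a, d }  = { b, c, e, f }ᶜ
  { b, d, f }  = { a, c, e }ᶜ
  { c, e, f }  = { a, b, d }ᶜ
  { a, b, c, e }  = { a, b } ∪ { a, c, e }
  { c, d, e, f }  = { a, b }ᶜ
  { a, b, c, d, e }  = { a, c, e } ∪ { a, b, d }
  { a, b, c, e, f }  = { a, b } ∪ { b, c, e, f }
  |family| = 13
Round 2. New:
  { d }  = { a, b, c, e, f }ᶜ
  { f }  = { a, b, c, d, e }ᶜ
  { d, f }  = { a, b, c, e }ᶜ
  { a, b, d, f }  = { b, d, f } ∪ { a, b }
  { a, c, d, e }  = { a, c, e } ∪ { a, d }
  { a, c, e, f }  = { a, c, e } ∪ { c, e, f }
  { a, c, d, e, f }  = { c, d, e, f } ∪ { a, c, e }
  { b, c, d, e, f }  = { b, d, f } ∪ { c, d, e, f }
  |family| = 21
Round 3. New:
  { a }  = { b, c, d, e, f }ᶜ
  { b }  = { a, c, d, e, f }ᶜ
  { b, d }  = { a, c, e, f }ᶜ
  { b, f }  = { a, c, d, e }ᶜ
  { c, e }  = { a, b, d, f }ᶜ
  { a, b, f }  = { a, b } ∪ { f }
  { a, d, f }  = { a, d } ∪ { d, f }
  |family| = 28
Round 4: 4 new —
  { a, f }  = { a } ∪ { f }
  { b, c, e }  = { a, d, f }ᶜ
  { c, d, e }  = { a, b, f }ᶜ
  { b, c, d, e }  = { c, e } ∪ { b, d }
  |family| = 32
After Round 5 the family is unchanged; done.

Therefore σ(𝒢) = { ∅, { a }, { b }, { d }, { f }, { a, b }, { a, d }, { a, f }, { b, d }, { b, f }, { c, e }, { d, f }, { a, b, d }, { a, b, f }, { a, c, e }, { a, d, f }, { b, c, e }, { b, d, f }, { c, d, e }, { c, e, f }, { a, b, c, e }, { a, b, d, f }, { a, c, d, e }, { a, c, e, f }, { b, c, d, e }, { b, c, e, f }, { c, d, e, f }, { a, b, c, d, e }, { a, b, c, e, f }, { a, c, d, e, f }, { b, c, d, e, f }, X } (|σ(𝒢)| = 32).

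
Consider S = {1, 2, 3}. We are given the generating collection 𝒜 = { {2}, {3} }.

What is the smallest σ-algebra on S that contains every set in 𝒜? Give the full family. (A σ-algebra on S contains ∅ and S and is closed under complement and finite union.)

Start: 𝒜 ∪ {∅, S} = { ∅, {2}, {3}, S }.
Pass 1 adds 3:
  {1, 2}  = S∖{3}
  {1, 3}  = S∖{2}
  {2, 3}  = {3} ∪ {2}
  [7 total]
Pass 2 (1 new):
  {1}  = S∖{2, 3}
  [8 total]
Pass 3: no new sets; the family is a σ-algebra.

|σ(𝒜)| = 8.  σ(𝒜) = { ∅, {1}, {2}, {3}, {1, 2}, {1, 3}, {2, 3}, S }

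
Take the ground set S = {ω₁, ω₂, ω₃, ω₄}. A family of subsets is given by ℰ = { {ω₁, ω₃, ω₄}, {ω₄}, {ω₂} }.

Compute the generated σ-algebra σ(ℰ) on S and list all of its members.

Begin from { ∅, {ω₂}, {ω₄}, {ω₁, ω₃, ω₄}, S } (that is, ℰ plus ∅ and S).
Pass 1 (2 new):
  {ω₂, ω₄}  = {ω₄} ∪ {ω₂}
  {ω₁, ω₂, ω₃}  = ᶜ of {ω₄}
  [7 total]
Pass 2. New:
  {ω₁, ω₃}  = ᶜ of {ω₂, ω₄}
  [8 total]
Pass 3: closed — nothing new.

Hence σ(ℰ) has 8 members: { ∅, {ω₂}, {ω₄}, {ω₁, ω₃}, {ω₂, ω₄}, {ω₁, ω₂, ω₃}, {ω₁, ω₃, ω₄}, S }.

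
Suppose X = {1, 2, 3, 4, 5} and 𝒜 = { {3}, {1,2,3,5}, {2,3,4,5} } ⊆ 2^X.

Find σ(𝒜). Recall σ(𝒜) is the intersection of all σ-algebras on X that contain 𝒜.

Answer: σ(𝒜) = { ∅, {1}, {3}, {4}, {1,3}, {1,4}, {2,5}, {3,4}, {1,2,5}, {1,3,4}, {2,3,5}, {2,4,5}, {1,2,3,5}, {1,2,4,5}, {2,3,4,5}, X }

Trace:
Take S₀ = 𝒜 ∪ {∅, X} = { ∅, {3}, {1,2,3,5}, {2,3,4,5}, X }.
Round 1 adds 3:
  {1}  = ᶜ of {2,3,4,5}
  {4}  = ᶜ of {1,2,3,5}
  {1,2,4,5}  = ᶜ of {3}
  (now 8)
Round 2: 3 new —
  {1,3}  = {3} ∪ {1}
  {1,4}  = {4} ∪ {1}
  {3,4}  = {4} ∪ {3}
  (now 11)
Round 3 (4 new):
  {1,2,5}  = ᶜ of {3,4}
  {1,3,4}  = {3} ∪ {1,4}
  {2,3,5}  = ᶜ of {1,4}
  {2,4,5}  = ᶜ of {1,3}
  (now 15)
Round 4. New:
  {2,5}  = ᶜ of {1,3,4}
  (now 16)
After Round 5 the family is unchanged; done.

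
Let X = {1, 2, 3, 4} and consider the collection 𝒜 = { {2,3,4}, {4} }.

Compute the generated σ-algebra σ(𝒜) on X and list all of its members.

Answer: σ(𝒜) = { {}, {1}, {4}, {1,4}, {2,3}, {1,2,3}, {2,3,4}, X }

Working:
Seed the family with 𝒜 together with ∅ and X: { {}, {4}, {2,3,4}, X }.
Iteration 1 adds 2:
  {1}  = complement {2,3,4}
  {1,2,3}  = complement {4}
  |family| = 6
Iteration 2: 1 new —
  {1,4}  = {4} ∪ {1}
  |family| = 7
Iteration 3: 1 new —
  {2,3}  = complement {1,4}
  |family| = 8
Iteration 4: stable.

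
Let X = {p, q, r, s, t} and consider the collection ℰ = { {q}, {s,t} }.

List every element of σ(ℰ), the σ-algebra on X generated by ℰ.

Begin from { {}, {q}, {s,t}, X } (that is, ℰ plus ∅ and X).
Step 1 (3 new):
  {p,q,r}  = ᶜ of {s,t}
  {q,s,t}  = {q} ∪ {s,t}
  {p,r,s,t}  = ᶜ of {q}
  |family| = 7
Step 2. New:
  {p,r}  = ᶜ of {q,s,t}
  |family| = 8
Step 3: no new sets; the family is a σ-algebra.

Hence σ(ℰ) has 8 members: { {}, {q}, {p,r}, {s,t}, {p,q,r}, {q,s,t}, {p,r,s,t}, X }.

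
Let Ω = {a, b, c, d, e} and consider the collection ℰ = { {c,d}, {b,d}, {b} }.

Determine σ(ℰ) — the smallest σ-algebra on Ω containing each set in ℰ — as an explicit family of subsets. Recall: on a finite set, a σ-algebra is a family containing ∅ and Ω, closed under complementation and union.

Answer: σ(ℰ) = { {}, {b}, {c}, {d}, {a,e}, {b,c}, {b,d}, {c,d}, {a,b,e}, {a,c,e}, {a,d,e}, {b,c,d}, {a,b,c,e}, {a,b,d,e}, {a,c,d,e}, Ω }

Trace:
Begin from { {}, {b}, {b,d}, {c,d}, Ω } (that is, ℰ plus ∅ and Ω).
Round 1: 4 new —
  {a,b,e}  = Ω∖{c,d}
  {a,c,e}  = Ω∖{b,d}
  {b,c,d}  = {c,d} ∪ {b}
  {a,c,d,e}  = Ω∖{b}
  (now 9)
Round 2: +3 →
  {a,e}  = Ω∖{b,c,d}
  {a,b,c,e}  = {a,c,e} ∪ {b}
  {a,b,d,e}  = {a,b,e} ∪ {b,d}
  (now 12)
Round 3 (2 new):
  {c}  = Ω∖{a,b,d,e}
  {d}  = Ω∖{a,b,c,e}
  (now 14)
Round 4 (2 new):
  {b,c}  = {c} ∪ {b}
  {a,d,e}  = {a,e} ∪ {d}
  (now 16)
Round 5: no new sets; the family is a σ-algebra.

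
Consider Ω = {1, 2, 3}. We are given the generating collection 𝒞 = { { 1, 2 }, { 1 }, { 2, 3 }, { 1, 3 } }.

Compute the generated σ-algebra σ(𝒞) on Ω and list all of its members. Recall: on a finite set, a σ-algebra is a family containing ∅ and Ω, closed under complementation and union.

σ(𝒞) = { {  }, { 1 }, { 2 }, { 3 }, { 1, 2 }, { 1, 3 }, { 2, 3 }, Ω }

Check:
Initial family (6 sets): { {  }, { 1 }, { 1, 2 }, { 1, 3 }, { 2, 3 }, Ω }.
Iteration 1 adds 2:
  { 2 }  = { 1, 3 }ᶜ
  { 3 }  = { 1, 2 }ᶜ
  |family| = 8
Iteration 2: already closed under ᶜ and ∪.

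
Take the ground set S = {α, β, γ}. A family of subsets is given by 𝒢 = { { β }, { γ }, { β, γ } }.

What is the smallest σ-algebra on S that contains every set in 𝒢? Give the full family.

Answer: σ(𝒢) = { {  }, { α }, { β }, { γ }, { α, β }, { α, γ }, { β, γ }, S }

Derivation:
Begin from { {  }, { β }, { γ }, { β, γ }, S } (that is, 𝒢 plus ∅ and S).
Step 1 adds 3:
  { α }  = { β, γ }ᶜ
  { α, β }  = { γ }ᶜ
  { α, γ }  = { β }ᶜ
  |family| = 8
After Step 2 the family is unchanged; done.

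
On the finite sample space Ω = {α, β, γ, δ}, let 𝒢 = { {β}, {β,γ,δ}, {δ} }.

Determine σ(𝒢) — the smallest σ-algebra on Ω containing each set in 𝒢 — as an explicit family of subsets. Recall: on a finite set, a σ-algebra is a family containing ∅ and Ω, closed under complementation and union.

|σ(𝒢)| = 16.  σ(𝒢) = { ∅, {α}, {β}, {γ}, {δ}, {α,β}, {α,γ}, {α,δ}, {β,γ}, {β,δ}, {γ,δ}, {α,β,γ}, {α,β,δ}, {α,γ,δ}, {β,γ,δ}, Ω }

Check:
Start: 𝒢 ∪ {∅, Ω} = { ∅, {β}, {δ}, {β,γ,δ}, Ω }.
Step 1. New:
  {α}  = ᶜ of {β,γ,δ}
  {β,δ}  = {δ} ∪ {β}
  {α,β,γ}  = ᶜ of {δ}
  {α,γ,δ}  = ᶜ of {β}
Step 2: 4 new —
  {α,β}  = {β} ∪ {α}
  {α,γ}  = ᶜ of {β,δ}
  {α,δ}  = {δ} ∪ {α}
  {α,β,δ}  = {β,δ} ∪ {α}
Step 3: +3 →
  {γ}  = ᶜ of {α,β,δ}
  {β,γ}  = ᶜ of {α,δ}
  {γ,δ}  = ᶜ of {α,β}
Step 4: already closed under ᶜ and ∪.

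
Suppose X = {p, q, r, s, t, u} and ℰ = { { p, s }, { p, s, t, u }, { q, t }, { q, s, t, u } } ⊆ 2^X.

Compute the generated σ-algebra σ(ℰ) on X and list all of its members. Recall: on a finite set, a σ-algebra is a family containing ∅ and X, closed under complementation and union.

Answer: σ(ℰ) = { {}, { p }, { q }, { r }, { s }, { t }, { u }, { p, q }, { p, r }, { p, s }, { p, t }, { p, u }, { q, r }, { q, s }, { q, t }, { q, u }, { r, s }, { r, t }, { r, u }, { s, t }, { s, u }, { t, u }, { p, q, r }, { p, q, s }, { p, q, t }, { p, q, u }, { p, r, s }, { p, r, t }, { p, r, u }, { p, s, t }, { p, s, u }, { p, t, u }, { q, r, s }, { q, r, t }, { q, r, u }, { q, s, t }, { q, s, u }, { q, t, u }, { r, s, t }, { r, s, u }, { r, t, u }, { s, t, u }, { p, q, r, s }, { p, q, r, t }, { p, q, r, u }, { p, q, s, t }, { p, q, s, u }, { p, q, t, u }, { p, r, s, t }, { p, r, s, u }, { p, r, t, u }, { p, s, t, u }, { q, r, s, t }, { q, r, s, u }, { q, r, t, u }, { q, s, t, u }, { r, s, t, u }, { p, q, r, s, t }, { p, q, r, s, u }, { p, q, r, t, u }, { p, q, s, t, u }, { p, r, s, t, u }, { q, r, s, t, u }, X }

Trace:
Take S₀ = ℰ ∪ {∅, X} = { {}, { p, s }, { q, t }, { p, s, t, u }, { q, s, t, u }, X }.
Step 1 (6 new):
  { p, r }  = ᶜ of { q, s, t, u }
  { q, r }  = ᶜ of { p, s, t, u }
  { p, q, s, t }  = { q, t } ∪ { p, s }
  { p, r, s, u }  = ᶜ of { q, t }
  { q, r, t, u }  = ᶜ of { p, s }
  { p, q, s, t, u }  = { q, t } ∪ { p, s, t, u }
  — 12 sets.
Step 2: 12 new —
  { r }  = ᶜ of { p, q, s, t, u }
  { r, u }  = ᶜ of { p, q, s, t }
  { p, q, r }  = { q, r } ∪ { p, r }
  { p, r, s }  = { p, s } ∪ { p, r }
  { q, r, t }  = { q, t } ∪ { q, r }
  { p, q, r, s }  = { q, r } ∪ { p, s }
  { p, q, r, t }  = { q, t } ∪ { p, r }
  { p, q, r, s, t }  = { p, q, s, t } ∪ { q, r }
  { p, q, r, s, u }  = { q, r } ∪ { p, r, s, u }
  { p, q, r, t, u }  = { p, r } ∪ { q, r, t, u }
  { p, r, s, t, u }  = { p, s, t, u } ∪ { p, r }
  { q, r, s, t, u }  = { q, s, t, u } ∪ { q, r }
  — 24 sets.
Step 3: +13 →
  { p }  = ᶜ of { q, r, s, t, u }
  { q }  = ᶜ of { p, r, s, t, u }
  { s }  = ᶜ of { p, q, r, t, u }
  { t }  = ᶜ of { p, q, r, s, u }
  { u }  = ᶜ of { p, q, r, s, t }
  { s, u }  = ᶜ of { p, q, r, t }
  { t, u }  = ᶜ of { p, q, r, s }
  { p, r, u }  = { p, r } ∪ { r, u }
  { p, s, u }  = ᶜ of { q, r, t }
  { q, r, u }  = { q, r } ∪ { r, u }
  { q, t, u }  = ᶜ of { p, r, s }
  { s, t, u }  = ᶜ of { p, q, r }
  { p, q, r, u }  = { p, q, r } ∪ { r, u }
  — 37 sets.
Step 4: +25 →
  { p, q }  = { p } ∪ { q }
  { p, t }  = { p } ∪ { t }
  { p, u }  = { p } ∪ { u }
  { q, s }  = { q } ∪ { s }
  { q, u }  = { q } ∪ { u }
  { r, s }  = { r } ∪ { s }
  { r, t }  = { t } ∪ { r }
  { s, t }  = ᶜ of { p, q, r, u }
  { p, q, s }  = { q } ∪ { p, s }
  { p, q, t }  = { q, t } ∪ { p }
  { p, r, t }  = { t } ∪ { p, r }
  { p, s, t }  = ᶜ of { q, r, u }
  { p, t, u }  = { t, u } ∪ { p }
  { q, r, s }  = { q, r } ∪ { s }
  { q, s, t }  = ᶜ of { p, r, u }
  { q, s, u }  = { q } ∪ { s, u }
  { r, s, u }  = { r } ∪ { s, u }
  { r, t, u }  = { t, u } ∪ { r }
  { p, q, s, u }  = { q } ∪ { p, s, u }
  { p, q, t, u }  = { p } ∪ { q, t, u }
  { p, r, s, t }  = { t } ∪ { p, r, s }
  { p, r, t, u }  = { t, u } ∪ { p, r, u }
  { q, r, s, t }  = { q, r, t } ∪ { s }
  { q, r, s, u }  = { q, r, u } ∪ { s }
  { r, s, t, u }  = { r } ∪ { s, t, u }
  — 62 sets.
Step 5 adds 2:
  { p, q, u }  = { p, u } ∪ { q }
  { r, s, t }  = { r, s } ∪ { s, t }
  — 64 sets.
Step 6: no new sets; the family is a σ-algebra.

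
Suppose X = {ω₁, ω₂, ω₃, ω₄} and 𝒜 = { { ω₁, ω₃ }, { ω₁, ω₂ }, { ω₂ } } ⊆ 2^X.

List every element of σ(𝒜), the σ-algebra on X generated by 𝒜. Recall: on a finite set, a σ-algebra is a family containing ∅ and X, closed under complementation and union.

σ(𝒜) = { {  }, { ω₁ }, { ω₂ }, { ω₃ }, { ω₄ }, { ω₁, ω₂ }, { ω₁, ω₃ }, { ω₁, ω₄ }, { ω₂, ω₃ }, { ω₂, ω₄ }, { ω₃, ω₄ }, { ω₁, ω₂, ω₃ }, { ω₁, ω₂, ω₄ }, { ω₁, ω₃, ω₄ }, { ω₂, ω₃, ω₄ }, X }

Trace:
Seed the family with 𝒜 together with ∅ and X: { {  }, { ω₂ }, { ω₁, ω₂ }, { ω₁, ω₃ }, X }.
Iteration 1 (4 new):
  { ω₂, ω₄ }  = ᶜ of { ω₁, ω₃ }
  { ω₃, ω₄ }  = ᶜ of { ω₁, ω₂ }
  { ω₁, ω₂, ω₃ }  = { ω₁, ω₂ } ∪ { ω₁, ω₃ }
  { ω₁, ω₃, ω₄ }  = ᶜ of { ω₂ }
  [9 total]
Iteration 2: +3 →
  { ω₄ }  = ᶜ of { ω₁, ω₂, ω₃ }
  { ω₁, ω₂, ω₄ }  = { ω₁, ω₂ } ∪ { ω₂, ω₄ }
  { ω₂, ω₃, ω₄ }  = { ω₃, ω₄ } ∪ { ω₂ }
  [12 total]
Iteration 3 (2 new):
  { ω₁ }  = ᶜ of { ω₂, ω₃, ω₄ }
  { ω₃ }  = ᶜ of { ω₁, ω₂, ω₄ }
  [14 total]
Iteration 4 (2 new):
  { ω₁, ω₄ }  = { ω₄ } ∪ { ω₁ }
  { ω₂, ω₃ }  = { ω₃ } ∪ { ω₂ }
  [16 total]
Iteration 5: stable.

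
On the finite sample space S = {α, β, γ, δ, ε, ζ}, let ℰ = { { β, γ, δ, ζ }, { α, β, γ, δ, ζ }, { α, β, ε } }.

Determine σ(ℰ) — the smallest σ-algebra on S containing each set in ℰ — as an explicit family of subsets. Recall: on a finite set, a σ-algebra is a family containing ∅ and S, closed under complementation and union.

Answer: σ(ℰ) = { {  }, { α }, { β }, { ε }, { α, β }, { α, ε }, { β, ε }, { α, β, ε }, { γ, δ, ζ }, { α, γ, δ, ζ }, { β, γ, δ, ζ }, { γ, δ, ε, ζ }, { α, β, γ, δ, ζ }, { α, γ, δ, ε, ζ }, { β, γ, δ, ε, ζ }, S }

Working:
Seed the family with ℰ together with ∅ and S: { {  }, { α, β, ε }, { β, γ, δ, ζ }, { α, β, γ, δ, ζ }, S }.
Pass 1. New:
  { ε }  = S∖{ α, β, γ, δ, ζ }
  { α, ε }  = S∖{ β, γ, δ, ζ }
  { γ, δ, ζ }  = S∖{ α, β, ε }
  |family| = 8
Pass 2: 3 new —
  { γ, δ, ε, ζ }  = { γ, δ, ζ } ∪ { ε }
  { α, γ, δ, ε, ζ }  = { γ, δ, ζ } ∪ { α, ε }
  { β, γ, δ, ε, ζ }  = { β, γ, δ, ζ } ∪ { ε }
  |family| = 11
Pass 3. New:
  { α }  = S∖{ β, γ, δ, ε, ζ }
  { β }  = S∖{ α, γ, δ, ε, ζ }
  { α, β }  = S∖{ γ, δ, ε, ζ }
  |family| = 14
Pass 4. New:
  { β, ε }  = { β } ∪ { ε }
  { α, γ, δ, ζ }  = { γ, δ, ζ } ∪ { α }
  |family| = 16
Pass 5: already closed under ᶜ and ∪.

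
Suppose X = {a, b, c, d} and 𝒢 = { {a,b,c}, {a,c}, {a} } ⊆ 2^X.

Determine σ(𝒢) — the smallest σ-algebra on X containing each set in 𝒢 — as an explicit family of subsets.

Answer: σ(𝒢) = { {}, {a}, {b}, {c}, {d}, {a,b}, {a,c}, {a,d}, {b,c}, {b,d}, {c,d}, {a,b,c}, {a,b,d}, {a,c,d}, {b,c,d}, X }

Working:
Seed the family with 𝒢 together with ∅ and X: { {}, {a}, {a,c}, {a,b,c}, X }.
Round 1 (3 new):
  {d}  = ᶜ of {a,b,c}
  {b,d}  = ᶜ of {a,c}
  {b,c,d}  = ᶜ of {a}
  (now 8)
Round 2. New:
  {a,d}  = {d} ∪ {a}
  {a,b,d}  = {b,d} ∪ {a}
  {a,c,d}  = {d} ∪ {a,c}
  (now 11)
Round 3 (3 new):
  {b}  = ᶜ of {a,c,d}
  {c}  = ᶜ of {a,b,d}
  {b,c}  = ᶜ of {a,d}
  (now 14)
Round 4: 2 new —
  {a,b}  = {b} ∪ {a}
  {c,d}  = {c} ∪ {d}
  (now 16)
Round 5: closed — nothing new.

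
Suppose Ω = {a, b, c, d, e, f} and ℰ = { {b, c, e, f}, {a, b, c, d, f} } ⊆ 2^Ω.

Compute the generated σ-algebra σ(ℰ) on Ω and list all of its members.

|σ(ℰ)| = 8.  σ(ℰ) = { {}, {e}, {a, d}, {a, d, e}, {b, c, f}, {b, c, e, f}, {a, b, c, d, f}, Ω }

Check:
Take S₀ = ℰ ∪ {∅, Ω} = { {}, {b, c, e, f}, {a, b, c, d, f}, Ω }.
Pass 1 (2 new):
  {e}  = complement {a, b, c, d, f}
  {a, d}  = complement {b, c, e, f}
  (now 6)
Pass 2: +1 →
  {a, d, e}  = {a, d} ∪ {e}
  (now 7)
Pass 3 (1 new):
  {b, c, f}  = complement {a, d, e}
  (now 8)
Pass 4: no new sets; the family is a σ-algebra.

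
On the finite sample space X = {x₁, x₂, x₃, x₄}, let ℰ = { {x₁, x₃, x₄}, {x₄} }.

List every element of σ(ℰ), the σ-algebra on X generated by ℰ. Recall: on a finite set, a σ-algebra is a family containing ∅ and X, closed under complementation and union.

Start: ℰ ∪ {∅, X} = { ∅, {x₄}, {x₁, x₃, x₄}, X }.
Step 1: 2 new —
  {x₂}  = complement {x₁, x₃, x₄}
  {x₁, x₂, x₃}  = complement {x₄}
  (now 6)
Step 2. New:
  {x₂, x₄}  = {x₄} ∪ {x₂}
  (now 7)
Step 3: 1 new —
  {x₁, x₃}  = complement {x₂, x₄}
  (now 8)
Step 4: no new sets; the family is a σ-algebra.

σ(ℰ) = { ∅, {x₂}, {x₄}, {x₁, x₃}, {x₂, x₄}, {x₁, x₂, x₃}, {x₁, x₃, x₄}, X }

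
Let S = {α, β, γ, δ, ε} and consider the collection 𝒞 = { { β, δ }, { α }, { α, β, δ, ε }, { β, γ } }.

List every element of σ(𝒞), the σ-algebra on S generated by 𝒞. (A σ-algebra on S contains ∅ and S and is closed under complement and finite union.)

Take S₀ = 𝒞 ∪ {∅, S} = { {}, { α }, { β, γ }, { β, δ }, { α, β, δ, ε }, S }.
Round 1. New:
  { γ }  = ᶜ of { α, β, δ, ε }
  { α, β, γ }  = { β, γ } ∪ { α }
  { α, β, δ }  = { β, δ } ∪ { α }
  { α, γ, ε }  = ᶜ of { β, δ }
  { α, δ, ε }  = ᶜ of { β, γ }
  { β, γ, δ }  = { β, γ } ∪ { β, δ }
  { β, γ, δ, ε }  = ᶜ of { α }
  — 13 sets.
Round 2 adds 7:
  { α, γ }  = { γ } ∪ { α }
  { α, ε }  = ᶜ of { β, γ, δ }
  { γ, ε }  = ᶜ of { α, β, δ }
  { δ, ε }  = ᶜ of { α, β, γ }
  { α, β, γ, δ }  = { β, γ, δ } ∪ { α, β, γ }
  { α, β, γ, ε }  = { α, β, γ } ∪ { α, γ, ε }
  { α, γ, δ, ε }  = { α, δ, ε } ∪ { α, γ, ε }
  — 20 sets.
Round 3: +6 →
  { β }  = ᶜ of { α, γ, δ, ε }
  { δ }  = ᶜ of { α, β, γ, ε }
  { ε }  = ᶜ of { α, β, γ, δ }
  { β, γ, ε }  = { γ, ε } ∪ { β, γ }
  { β, δ, ε }  = ᶜ of { α, γ }
  { γ, δ, ε }  = { δ, ε } ∪ { γ, ε }
  — 26 sets.
Round 4. New:
  { α, β }  = ᶜ of { γ, δ, ε }
  { α, δ }  = ᶜ of { β, γ, ε }
  { β, ε }  = { β } ∪ { ε }
  { γ, δ }  = { γ } ∪ { δ }
  { α, β, ε }  = { β } ∪ { α, ε }
  { α, γ, δ }  = { α, γ } ∪ { δ }
  — 32 sets.
Round 5: closed — nothing new.

σ(𝒞) = { {}, { α }, { β }, { γ }, { δ }, { ε }, { α, β }, { α, γ }, { α, δ }, { α, ε }, { β, γ }, { β, δ }, { β, ε }, { γ, δ }, { γ, ε }, { δ, ε }, { α, β, γ }, { α, β, δ }, { α, β, ε }, { α, γ, δ }, { α, γ, ε }, { α, δ, ε }, { β, γ, δ }, { β, γ, ε }, { β, δ, ε }, { γ, δ, ε }, { α, β, γ, δ }, { α, β, γ, ε }, { α, β, δ, ε }, { α, γ, δ, ε }, { β, γ, δ, ε }, S }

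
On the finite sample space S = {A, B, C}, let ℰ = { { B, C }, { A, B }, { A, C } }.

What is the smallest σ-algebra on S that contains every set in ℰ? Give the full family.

σ(ℰ) (8 sets): { {  }, { A }, { B }, { C }, { A, B }, { A, C }, { B, C }, S }

Check:
Begin from { {  }, { A, B }, { A, C }, { B, C }, S } (that is, ℰ plus ∅ and S).
Pass 1: +3 →
  { A }  = complement { B, C }
  { B }  = complement { A, C }
  { C }  = complement { A, B }
Pass 2: closed — nothing new.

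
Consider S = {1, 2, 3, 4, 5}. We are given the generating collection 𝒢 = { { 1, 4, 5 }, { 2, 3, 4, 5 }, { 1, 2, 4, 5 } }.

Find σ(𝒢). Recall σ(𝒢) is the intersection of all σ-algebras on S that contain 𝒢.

Initial family (5 sets): { ∅, { 1, 4, 5 }, { 1, 2, 4, 5 }, { 2, 3, 4, 5 }, S }.
Iteration 1 (3 new):
  { 1 }  = complement { 2, 3, 4, 5 }
  { 3 }  = complement { 1, 2, 4, 5 }
  { 2, 3 }  = complement { 1, 4, 5 }
  — 8 sets.
Iteration 2. New:
  { 1, 3 }  = { 3 } ∪ { 1 }
  { 1, 2, 3 }  = { 2, 3 } ∪ { 1 }
  { 1, 3, 4, 5 }  = { 1, 4, 5 } ∪ { 3 }
  — 11 sets.
Iteration 3 (3 new):
  { 2 }  = complement { 1, 3, 4, 5 }
  { 4, 5 }  = complement { 1, 2, 3 }
  { 2, 4, 5 }  = complement { 1, 3 }
  — 14 sets.
Iteration 4: 2 new —
  { 1, 2 }  = { 2 } ∪ { 1 }
  { 3, 4, 5 }  = { 3 } ∪ { 4, 5 }
  — 16 sets.
Iteration 5: closed — nothing new.

σ(𝒢) = { ∅, { 1 }, { 2 }, { 3 }, { 1, 2 }, { 1, 3 }, { 2, 3 }, { 4, 5 }, { 1, 2, 3 }, { 1, 4, 5 }, { 2, 4, 5 }, { 3, 4, 5 }, { 1, 2, 4, 5 }, { 1, 3, 4, 5 }, { 2, 3, 4, 5 }, S }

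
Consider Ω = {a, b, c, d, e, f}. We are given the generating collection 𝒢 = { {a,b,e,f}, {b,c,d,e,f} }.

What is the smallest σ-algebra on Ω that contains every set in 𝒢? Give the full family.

Answer: σ(𝒢) = { {}, {a}, {c,d}, {a,c,d}, {b,e,f}, {a,b,e,f}, {b,c,d,e,f}, Ω }

Trace:
Initial family (4 sets): { {}, {a,b,e,f}, {b,c,d,e,f}, Ω }.
Step 1: 2 new —
  {a}  = {b,c,d,e,f}ᶜ
  {c,d}  = {a,b,e,f}ᶜ
  [6 total]
Step 2. New:
  {a,c,d}  = {c,d} ∪ {a}
  [7 total]
Step 3. New:
  {b,e,f}  = {a,c,d}ᶜ
  [8 total]
After Step 4 the family is unchanged; done.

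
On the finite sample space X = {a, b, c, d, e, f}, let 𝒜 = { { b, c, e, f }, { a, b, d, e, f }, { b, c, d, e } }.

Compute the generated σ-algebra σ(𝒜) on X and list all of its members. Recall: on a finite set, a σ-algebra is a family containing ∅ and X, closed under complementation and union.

Begin from { {}, { b, c, d, e }, { b, c, e, f }, { a, b, d, e, f }, X } (that is, 𝒜 plus ∅ and X).
Pass 1: 4 new —
  { c }  = { a, b, d, e, f }ᶜ
  { a, d }  = { b, c, e, f }ᶜ
  { a, f }  = { b, c, d, e }ᶜ
  { b, c, d, e, f }  = { b, c, d, e } ∪ { b, c, e, f }
  [9 total]
Pass 2 (6 new):
  { a }  = { b, c, d, e, f }ᶜ
  { a, c, d }  = { c } ∪ { a, d }
  { a, c, f }  = { a, f } ∪ { c }
  { a, d, f }  = { a, f } ∪ { a, d }
  { a, b, c, d, e }  = { b, c, d, e } ∪ { a, d }
  { a, b, c, e, f }  = { a, f } ∪ { b, c, e, f }
  [15 total]
Pass 3 adds 7:
  { d }  = { a, b, c, e, f }ᶜ
  { f }  = { a, b, c, d, e }ᶜ
  { a, c }  = { c } ∪ { a }
  { b, c, e }  = { a, d, f }ᶜ
  { b, d, e }  = { a, c, f }ᶜ
  { b, e, f }  = { a, c, d }ᶜ
  { a, c, d, f }  = { c } ∪ { a, d, f }
  [22 total]
Pass 4. New:
  { b, e }  = { a, c, d, f }ᶜ
  { c, d }  = { c } ∪ { d }
  { c, f }  = { f } ∪ { c }
  { d, f }  = { f } ∪ { d }
  { a, b, c, e }  = { a, c } ∪ { b, c, e }
  { a, b, d, e }  = { a, d } ∪ { b, d, e }
  { a, b, e, f }  = { a, f } ∪ { b, e, f }
  { b, d, e, f }  = { a, c }ᶜ
  [30 total]
Pass 5 adds 2:
  { a, b, e }  = { b, e } ∪ { a }
  { c, d, f }  = { c, d } ∪ { f }
  [32 total]
Pass 6 adds nothing — fixpoint reached.

Therefore σ(𝒜) = { {}, { a }, { c }, { d }, { f }, { a, c }, { a, d }, { a, f }, { b, e }, { c, d }, { c, f }, { d, f }, { a, b, e }, { a, c, d }, { a, c, f }, { a, d, f }, { b, c, e }, { b, d, e }, { b, e, f }, { c, d, f }, { a, b, c, e }, { a, b, d, e }, { a, b, e, f }, { a, c, d, f }, { b, c, d, e }, { b, c, e, f }, { b, d, e, f }, { a, b, c, d, e }, { a, b, c, e, f }, { a, b, d, e, f }, { b, c, d, e, f }, X } (|σ(𝒜)| = 32).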